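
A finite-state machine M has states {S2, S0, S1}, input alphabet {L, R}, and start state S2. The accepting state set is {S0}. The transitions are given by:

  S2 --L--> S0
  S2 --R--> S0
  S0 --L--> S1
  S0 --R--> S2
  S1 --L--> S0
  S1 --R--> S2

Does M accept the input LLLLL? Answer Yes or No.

Yes

S2 → S0 → S1 → S0 → S1 → S0
End state S0 is accepting.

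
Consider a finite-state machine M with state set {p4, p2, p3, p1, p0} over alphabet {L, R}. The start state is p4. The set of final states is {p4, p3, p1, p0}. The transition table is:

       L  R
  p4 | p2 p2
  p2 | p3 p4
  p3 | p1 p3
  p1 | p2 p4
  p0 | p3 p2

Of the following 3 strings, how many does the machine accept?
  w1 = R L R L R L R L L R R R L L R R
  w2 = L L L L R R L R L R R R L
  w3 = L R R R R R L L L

w1: p4 → p2 → p3 → p3 → p1 → p4 → p2 → p4 → p2 → p3 → p3 → p3 → p3 → p1 → p2 → p4 → p2  → end p2, rejected
w2: p4 → p2 → p3 → p1 → p2 → p4 → p2 → p3 → p3 → p1 → p4 → p2 → p4 → p2  → end p2, rejected
w3: p4 → p2 → p4 → p2 → p4 → p2 → p4 → p2 → p3 → p1  → end p1, accepted

1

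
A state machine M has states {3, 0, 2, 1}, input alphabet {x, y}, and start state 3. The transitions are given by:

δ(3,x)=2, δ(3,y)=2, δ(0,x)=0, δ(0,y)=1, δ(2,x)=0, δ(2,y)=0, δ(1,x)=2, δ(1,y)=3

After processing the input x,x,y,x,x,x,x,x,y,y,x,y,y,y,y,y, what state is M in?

0

Trace: 3 -x-> 2 -x-> 0 -y-> 1 -x-> 2 -x-> 0 -x-> 0 -x-> 0 -x-> 0 -y-> 1 -y-> 3 -x-> 2 -y-> 0 -y-> 1 -y-> 3 -y-> 2 -y-> 0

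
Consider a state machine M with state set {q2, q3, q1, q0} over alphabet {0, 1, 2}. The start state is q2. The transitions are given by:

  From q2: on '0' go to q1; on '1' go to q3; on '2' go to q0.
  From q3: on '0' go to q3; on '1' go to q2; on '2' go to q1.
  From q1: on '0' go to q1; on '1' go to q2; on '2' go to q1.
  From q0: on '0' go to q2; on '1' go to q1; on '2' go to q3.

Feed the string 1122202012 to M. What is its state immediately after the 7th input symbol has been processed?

q1

start at q2
read '1': q2 → q3
read '1': q3 → q2
read '2': q2 → q0
read '2': q0 → q3
read '2': q3 → q1
read '0': q1 → q1
read '2': q1 → q1
After 7 symbols: q1.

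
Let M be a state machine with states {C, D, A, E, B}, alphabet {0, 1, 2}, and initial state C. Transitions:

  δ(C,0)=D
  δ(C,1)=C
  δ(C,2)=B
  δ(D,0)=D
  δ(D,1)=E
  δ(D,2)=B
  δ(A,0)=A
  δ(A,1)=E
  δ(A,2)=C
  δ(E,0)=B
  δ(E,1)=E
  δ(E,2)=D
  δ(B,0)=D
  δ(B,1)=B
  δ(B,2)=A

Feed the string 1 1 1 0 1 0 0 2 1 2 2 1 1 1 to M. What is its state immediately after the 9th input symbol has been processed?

B

C → C → C → C → D → E → B → D → B → B
After 9 symbols: B.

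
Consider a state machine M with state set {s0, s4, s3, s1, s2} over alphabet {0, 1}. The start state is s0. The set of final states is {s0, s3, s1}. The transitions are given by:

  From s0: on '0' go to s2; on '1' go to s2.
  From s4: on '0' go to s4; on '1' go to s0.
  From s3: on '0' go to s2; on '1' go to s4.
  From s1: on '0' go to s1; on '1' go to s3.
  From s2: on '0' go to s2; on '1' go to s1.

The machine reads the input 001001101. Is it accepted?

Yes

start at s0
read '0': s0 → s2
read '0': s2 → s2
read '1': s2 → s1
read '0': s1 → s1
read '0': s1 → s1
read '1': s1 → s3
read '1': s3 → s4
read '0': s4 → s4
read '1': s4 → s0
End state s0 is accepting.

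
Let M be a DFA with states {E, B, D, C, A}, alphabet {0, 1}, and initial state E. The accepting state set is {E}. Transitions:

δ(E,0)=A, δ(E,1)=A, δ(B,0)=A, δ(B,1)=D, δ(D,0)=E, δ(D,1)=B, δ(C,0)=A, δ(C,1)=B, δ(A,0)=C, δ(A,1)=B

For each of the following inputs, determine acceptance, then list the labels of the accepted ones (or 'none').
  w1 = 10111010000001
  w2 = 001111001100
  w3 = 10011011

w1: Trace: E -1-> A -0-> C -1-> B -1-> D -1-> B -0-> A -1-> B -0-> A -0-> C -0-> A -0-> C -0-> A -0-> C -1-> B  → end B, rejected
w2: Trace: E -0-> A -0-> C -1-> B -1-> D -1-> B -1-> D -0-> E -0-> A -1-> B -1-> D -0-> E -0-> A  → end A, rejected
w3: Trace: E -1-> A -0-> C -0-> A -1-> B -1-> D -0-> E -1-> A -1-> B  → end B, rejected

none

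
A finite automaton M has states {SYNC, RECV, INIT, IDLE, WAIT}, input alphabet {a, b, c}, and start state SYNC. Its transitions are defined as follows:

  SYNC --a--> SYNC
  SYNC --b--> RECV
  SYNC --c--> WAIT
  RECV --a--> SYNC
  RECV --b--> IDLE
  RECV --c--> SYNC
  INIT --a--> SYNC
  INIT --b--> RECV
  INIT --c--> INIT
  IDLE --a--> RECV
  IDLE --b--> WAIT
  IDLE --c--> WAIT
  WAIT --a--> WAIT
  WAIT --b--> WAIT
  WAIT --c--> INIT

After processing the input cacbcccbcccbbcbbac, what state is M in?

INIT

start at SYNC
read 'c': SYNC → WAIT
read 'a': WAIT → WAIT
read 'c': WAIT → INIT
read 'b': INIT → RECV
read 'c': RECV → SYNC
read 'c': SYNC → WAIT
read 'c': WAIT → INIT
read 'b': INIT → RECV
read 'c': RECV → SYNC
read 'c': SYNC → WAIT
read 'c': WAIT → INIT
read 'b': INIT → RECV
read 'b': RECV → IDLE
read 'c': IDLE → WAIT
read 'b': WAIT → WAIT
read 'b': WAIT → WAIT
read 'a': WAIT → WAIT
read 'c': WAIT → INIT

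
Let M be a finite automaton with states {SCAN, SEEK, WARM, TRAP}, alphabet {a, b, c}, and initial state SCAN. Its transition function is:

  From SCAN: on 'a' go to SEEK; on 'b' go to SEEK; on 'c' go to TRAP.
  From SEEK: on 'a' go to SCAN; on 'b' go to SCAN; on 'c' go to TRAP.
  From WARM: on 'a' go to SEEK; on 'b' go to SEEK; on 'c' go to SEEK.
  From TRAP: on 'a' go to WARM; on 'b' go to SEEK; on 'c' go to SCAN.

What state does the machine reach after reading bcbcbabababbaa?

SCAN → SEEK → TRAP → SEEK → TRAP → SEEK → SCAN → SEEK → SCAN → SEEK → SCAN → SEEK → SCAN → SEEK → SCAN

SCAN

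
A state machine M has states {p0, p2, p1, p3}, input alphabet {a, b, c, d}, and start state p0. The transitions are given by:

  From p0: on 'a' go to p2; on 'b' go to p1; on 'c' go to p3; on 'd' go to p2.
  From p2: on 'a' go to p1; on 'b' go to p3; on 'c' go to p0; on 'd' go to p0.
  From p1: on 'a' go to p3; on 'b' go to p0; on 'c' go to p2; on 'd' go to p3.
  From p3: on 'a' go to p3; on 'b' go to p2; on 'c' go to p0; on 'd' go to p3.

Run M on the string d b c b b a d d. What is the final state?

p2

start at p0
read 'd': p0 → p2
read 'b': p2 → p3
read 'c': p3 → p0
read 'b': p0 → p1
read 'b': p1 → p0
read 'a': p0 → p2
read 'd': p2 → p0
read 'd': p0 → p2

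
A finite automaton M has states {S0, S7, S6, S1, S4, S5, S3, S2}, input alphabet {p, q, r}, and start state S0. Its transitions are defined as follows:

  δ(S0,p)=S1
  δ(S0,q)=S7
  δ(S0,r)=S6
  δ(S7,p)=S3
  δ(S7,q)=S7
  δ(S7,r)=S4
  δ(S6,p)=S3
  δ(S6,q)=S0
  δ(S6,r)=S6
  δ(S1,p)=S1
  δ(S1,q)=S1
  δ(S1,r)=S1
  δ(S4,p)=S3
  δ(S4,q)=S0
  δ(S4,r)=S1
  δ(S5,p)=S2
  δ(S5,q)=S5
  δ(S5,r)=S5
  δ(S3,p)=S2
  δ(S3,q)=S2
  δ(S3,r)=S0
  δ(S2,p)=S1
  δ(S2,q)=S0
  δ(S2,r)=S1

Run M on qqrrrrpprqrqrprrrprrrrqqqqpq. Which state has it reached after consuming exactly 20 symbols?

S0 → S7 → S7 → S4 → S1 → S1 → S1 → S1 → S1 → S1 → S1 → S1 → S1 → S1 → S1 → S1 → S1 → S1 → S1 → S1 → S1
After 20 symbols: S1.

S1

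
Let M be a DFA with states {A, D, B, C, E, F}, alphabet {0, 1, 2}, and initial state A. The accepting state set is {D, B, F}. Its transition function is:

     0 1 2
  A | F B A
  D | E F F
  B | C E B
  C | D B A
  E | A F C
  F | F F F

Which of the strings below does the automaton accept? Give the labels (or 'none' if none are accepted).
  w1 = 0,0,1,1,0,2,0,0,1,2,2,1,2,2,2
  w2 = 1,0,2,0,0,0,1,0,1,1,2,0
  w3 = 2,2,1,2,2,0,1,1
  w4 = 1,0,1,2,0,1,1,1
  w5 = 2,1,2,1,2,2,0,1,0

w1, w2, w4, w5

w1:
  start at A
  read '0': A → F
  read '0': F → F
  read '1': F → F
  read '1': F → F
  read '0': F → F
  read '2': F → F
  read '0': F → F
  read '0': F → F
  read '1': F → F
  read '2': F → F
  read '2': F → F
  read '1': F → F
  read '2': F → F
  read '2': F → F
  read '2': F → F
  end F, accepted
w2:
  start at A
  read '1': A → B
  read '0': B → C
  read '2': C → A
  read '0': A → F
  read '0': F → F
  read '0': F → F
  read '1': F → F
  read '0': F → F
  read '1': F → F
  read '1': F → F
  read '2': F → F
  read '0': F → F
  end F, accepted
w3:
  start at A
  read '2': A → A
  read '2': A → A
  read '1': A → B
  read '2': B → B
  read '2': B → B
  read '0': B → C
  read '1': C → B
  read '1': B → E
  end E, rejected
w4:
  start at A
  read '1': A → B
  read '0': B → C
  read '1': C → B
  read '2': B → B
  read '0': B → C
  read '1': C → B
  read '1': B → E
  read '1': E → F
  end F, accepted
w5:
  start at A
  read '2': A → A
  read '1': A → B
  read '2': B → B
  read '1': B → E
  read '2': E → C
  read '2': C → A
  read '0': A → F
  read '1': F → F
  read '0': F → F
  end F, accepted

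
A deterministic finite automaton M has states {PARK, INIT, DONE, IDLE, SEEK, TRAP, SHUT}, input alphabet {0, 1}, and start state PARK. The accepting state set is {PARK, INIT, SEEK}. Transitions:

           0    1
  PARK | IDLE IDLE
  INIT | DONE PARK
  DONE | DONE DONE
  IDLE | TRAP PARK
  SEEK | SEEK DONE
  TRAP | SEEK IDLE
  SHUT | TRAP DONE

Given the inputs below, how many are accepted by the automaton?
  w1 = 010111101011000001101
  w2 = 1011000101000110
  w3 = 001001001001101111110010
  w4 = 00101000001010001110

w1: PARK → IDLE → PARK → IDLE → PARK → IDLE → PARK → IDLE → TRAP → IDLE → TRAP → IDLE → PARK → IDLE → TRAP → SEEK → SEEK → SEEK → DONE → DONE → DONE → DONE  → end DONE, rejected
w2: PARK → IDLE → TRAP → IDLE → PARK → IDLE → TRAP → SEEK → DONE → DONE → DONE → DONE → DONE → DONE → DONE → DONE → DONE  → end DONE, rejected
w3: PARK → IDLE → TRAP → IDLE → TRAP → SEEK → DONE → DONE → DONE → DONE → DONE → DONE → DONE → DONE → DONE → DONE → DONE → DONE → DONE → DONE → DONE → DONE → DONE → DONE → DONE  → end DONE, rejected
w4: PARK → IDLE → TRAP → IDLE → TRAP → IDLE → TRAP → SEEK → SEEK → SEEK → SEEK → DONE → DONE → DONE → DONE → DONE → DONE → DONE → DONE → DONE → DONE  → end DONE, rejected

0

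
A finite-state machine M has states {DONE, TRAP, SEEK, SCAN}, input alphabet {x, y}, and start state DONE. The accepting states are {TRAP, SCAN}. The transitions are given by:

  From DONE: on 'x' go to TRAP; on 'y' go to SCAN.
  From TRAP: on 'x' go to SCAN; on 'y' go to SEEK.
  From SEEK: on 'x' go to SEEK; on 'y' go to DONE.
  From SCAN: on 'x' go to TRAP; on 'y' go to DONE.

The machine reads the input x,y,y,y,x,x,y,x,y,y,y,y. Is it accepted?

No

start at DONE
read 'x': DONE → TRAP
read 'y': TRAP → SEEK
read 'y': SEEK → DONE
read 'y': DONE → SCAN
read 'x': SCAN → TRAP
read 'x': TRAP → SCAN
read 'y': SCAN → DONE
read 'x': DONE → TRAP
read 'y': TRAP → SEEK
read 'y': SEEK → DONE
read 'y': DONE → SCAN
read 'y': SCAN → DONE
End state DONE is not accepting.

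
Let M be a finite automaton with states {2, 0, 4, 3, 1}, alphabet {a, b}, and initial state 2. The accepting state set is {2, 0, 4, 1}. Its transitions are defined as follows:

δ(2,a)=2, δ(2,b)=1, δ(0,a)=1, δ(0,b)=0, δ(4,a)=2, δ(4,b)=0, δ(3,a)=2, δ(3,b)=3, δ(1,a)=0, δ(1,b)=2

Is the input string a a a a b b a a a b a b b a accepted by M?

Trace: 2 -a-> 2 -a-> 2 -a-> 2 -a-> 2 -b-> 1 -b-> 2 -a-> 2 -a-> 2 -a-> 2 -b-> 1 -a-> 0 -b-> 0 -b-> 0 -a-> 1
End state 1 is accepting.

Yes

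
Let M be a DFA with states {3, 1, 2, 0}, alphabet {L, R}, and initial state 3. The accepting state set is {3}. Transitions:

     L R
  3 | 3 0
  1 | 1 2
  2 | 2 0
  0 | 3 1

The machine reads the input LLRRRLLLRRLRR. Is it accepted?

3 → 3 → 3 → 0 → 1 → 2 → 2 → 2 → 2 → 0 → 1 → 1 → 2 → 0
End state 0 is not accepting.

No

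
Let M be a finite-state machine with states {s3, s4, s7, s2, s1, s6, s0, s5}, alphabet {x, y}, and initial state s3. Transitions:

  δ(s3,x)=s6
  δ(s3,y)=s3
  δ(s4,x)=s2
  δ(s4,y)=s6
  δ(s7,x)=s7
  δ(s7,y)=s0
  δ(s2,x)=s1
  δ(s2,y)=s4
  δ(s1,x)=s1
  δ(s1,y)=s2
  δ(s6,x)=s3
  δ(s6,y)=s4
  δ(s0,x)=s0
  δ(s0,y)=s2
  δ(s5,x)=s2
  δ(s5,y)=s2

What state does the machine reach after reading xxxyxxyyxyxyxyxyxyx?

start at s3
read 'x': s3 → s6
read 'x': s6 → s3
read 'x': s3 → s6
read 'y': s6 → s4
read 'x': s4 → s2
read 'x': s2 → s1
read 'y': s1 → s2
read 'y': s2 → s4
read 'x': s4 → s2
read 'y': s2 → s4
read 'x': s4 → s2
read 'y': s2 → s4
read 'x': s4 → s2
read 'y': s2 → s4
read 'x': s4 → s2
read 'y': s2 → s4
read 'x': s4 → s2
read 'y': s2 → s4
read 'x': s4 → s2

s2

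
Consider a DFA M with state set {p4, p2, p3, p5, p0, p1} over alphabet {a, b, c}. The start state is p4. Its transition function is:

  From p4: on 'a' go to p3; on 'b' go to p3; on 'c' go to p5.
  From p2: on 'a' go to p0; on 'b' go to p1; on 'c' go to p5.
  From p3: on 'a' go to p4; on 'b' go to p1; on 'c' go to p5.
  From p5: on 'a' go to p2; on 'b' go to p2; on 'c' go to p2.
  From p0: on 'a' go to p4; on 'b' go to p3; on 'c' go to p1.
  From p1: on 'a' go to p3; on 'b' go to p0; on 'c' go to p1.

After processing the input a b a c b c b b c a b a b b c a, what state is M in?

p3

Trace: p4 -a-> p3 -b-> p1 -a-> p3 -c-> p5 -b-> p2 -c-> p5 -b-> p2 -b-> p1 -c-> p1 -a-> p3 -b-> p1 -a-> p3 -b-> p1 -b-> p0 -c-> p1 -a-> p3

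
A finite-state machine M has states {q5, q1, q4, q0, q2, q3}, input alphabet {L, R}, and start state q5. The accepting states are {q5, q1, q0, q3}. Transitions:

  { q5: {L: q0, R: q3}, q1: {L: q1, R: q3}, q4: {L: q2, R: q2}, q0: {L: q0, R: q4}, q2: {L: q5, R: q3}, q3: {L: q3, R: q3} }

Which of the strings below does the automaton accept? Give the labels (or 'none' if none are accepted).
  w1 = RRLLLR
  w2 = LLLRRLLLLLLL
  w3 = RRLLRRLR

w1, w2, w3

w1: q5 → q3 → q3 → q3 → q3 → q3 → q3  → end q3, accepted
w2: q5 → q0 → q0 → q0 → q4 → q2 → q5 → q0 → q0 → q0 → q0 → q0 → q0  → end q0, accepted
w3: q5 → q3 → q3 → q3 → q3 → q3 → q3 → q3 → q3  → end q3, accepted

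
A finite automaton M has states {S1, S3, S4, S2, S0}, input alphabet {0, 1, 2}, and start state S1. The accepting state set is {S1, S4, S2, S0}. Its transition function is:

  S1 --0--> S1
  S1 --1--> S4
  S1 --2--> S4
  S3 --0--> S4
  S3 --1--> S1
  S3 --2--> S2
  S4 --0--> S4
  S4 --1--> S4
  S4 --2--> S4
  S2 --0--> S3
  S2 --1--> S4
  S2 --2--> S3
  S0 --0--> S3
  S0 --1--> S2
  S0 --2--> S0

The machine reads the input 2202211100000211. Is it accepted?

Yes

Trace: S1 -2-> S4 -2-> S4 -0-> S4 -2-> S4 -2-> S4 -1-> S4 -1-> S4 -1-> S4 -0-> S4 -0-> S4 -0-> S4 -0-> S4 -0-> S4 -2-> S4 -1-> S4 -1-> S4
End state S4 is accepting.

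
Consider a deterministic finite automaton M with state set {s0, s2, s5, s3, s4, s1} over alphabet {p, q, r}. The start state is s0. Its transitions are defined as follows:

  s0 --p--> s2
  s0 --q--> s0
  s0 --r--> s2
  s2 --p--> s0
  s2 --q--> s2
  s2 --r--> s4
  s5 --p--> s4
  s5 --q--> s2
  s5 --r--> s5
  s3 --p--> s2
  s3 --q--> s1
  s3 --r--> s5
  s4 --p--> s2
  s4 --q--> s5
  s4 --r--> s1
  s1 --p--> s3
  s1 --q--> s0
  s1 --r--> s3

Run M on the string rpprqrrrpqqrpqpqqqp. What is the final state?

start at s0
read 'r': s0 → s2
read 'p': s2 → s0
read 'p': s0 → s2
read 'r': s2 → s4
read 'q': s4 → s5
read 'r': s5 → s5
read 'r': s5 → s5
read 'r': s5 → s5
read 'p': s5 → s4
read 'q': s4 → s5
read 'q': s5 → s2
read 'r': s2 → s4
read 'p': s4 → s2
read 'q': s2 → s2
read 'p': s2 → s0
read 'q': s0 → s0
read 'q': s0 → s0
read 'q': s0 → s0
read 'p': s0 → s2

s2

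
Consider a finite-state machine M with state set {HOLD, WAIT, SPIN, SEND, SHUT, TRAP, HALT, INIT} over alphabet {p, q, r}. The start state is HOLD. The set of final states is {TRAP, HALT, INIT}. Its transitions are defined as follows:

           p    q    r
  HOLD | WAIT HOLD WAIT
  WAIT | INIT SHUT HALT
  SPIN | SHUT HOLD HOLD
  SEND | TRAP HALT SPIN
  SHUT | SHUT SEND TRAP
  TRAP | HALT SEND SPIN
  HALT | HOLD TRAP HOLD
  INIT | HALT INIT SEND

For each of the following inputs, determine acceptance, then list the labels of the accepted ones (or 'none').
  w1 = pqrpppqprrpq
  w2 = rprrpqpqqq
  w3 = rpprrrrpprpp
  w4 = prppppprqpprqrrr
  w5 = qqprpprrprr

w2, w3

w1:
  start at HOLD
  read 'p': HOLD → WAIT
  read 'q': WAIT → SHUT
  read 'r': SHUT → TRAP
  read 'p': TRAP → HALT
  read 'p': HALT → HOLD
  read 'p': HOLD → WAIT
  read 'q': WAIT → SHUT
  read 'p': SHUT → SHUT
  read 'r': SHUT → TRAP
  read 'r': TRAP → SPIN
  read 'p': SPIN → SHUT
  read 'q': SHUT → SEND
  end SEND, rejected
w2:
  start at HOLD
  read 'r': HOLD → WAIT
  read 'p': WAIT → INIT
  read 'r': INIT → SEND
  read 'r': SEND → SPIN
  read 'p': SPIN → SHUT
  read 'q': SHUT → SEND
  read 'p': SEND → TRAP
  read 'q': TRAP → SEND
  read 'q': SEND → HALT
  read 'q': HALT → TRAP
  end TRAP, accepted
w3:
  start at HOLD
  read 'r': HOLD → WAIT
  read 'p': WAIT → INIT
  read 'p': INIT → HALT
  read 'r': HALT → HOLD
  read 'r': HOLD → WAIT
  read 'r': WAIT → HALT
  read 'r': HALT → HOLD
  read 'p': HOLD → WAIT
  read 'p': WAIT → INIT
  read 'r': INIT → SEND
  read 'p': SEND → TRAP
  read 'p': TRAP → HALT
  end HALT, accepted
w4:
  start at HOLD
  read 'p': HOLD → WAIT
  read 'r': WAIT → HALT
  read 'p': HALT → HOLD
  read 'p': HOLD → WAIT
  read 'p': WAIT → INIT
  read 'p': INIT → HALT
  read 'p': HALT → HOLD
  read 'r': HOLD → WAIT
  read 'q': WAIT → SHUT
  read 'p': SHUT → SHUT
  read 'p': SHUT → SHUT
  read 'r': SHUT → TRAP
  read 'q': TRAP → SEND
  read 'r': SEND → SPIN
  read 'r': SPIN → HOLD
  read 'r': HOLD → WAIT
  end WAIT, rejected
w5:
  start at HOLD
  read 'q': HOLD → HOLD
  read 'q': HOLD → HOLD
  read 'p': HOLD → WAIT
  read 'r': WAIT → HALT
  read 'p': HALT → HOLD
  read 'p': HOLD → WAIT
  read 'r': WAIT → HALT
  read 'r': HALT → HOLD
  read 'p': HOLD → WAIT
  read 'r': WAIT → HALT
  read 'r': HALT → HOLD
  end HOLD, rejected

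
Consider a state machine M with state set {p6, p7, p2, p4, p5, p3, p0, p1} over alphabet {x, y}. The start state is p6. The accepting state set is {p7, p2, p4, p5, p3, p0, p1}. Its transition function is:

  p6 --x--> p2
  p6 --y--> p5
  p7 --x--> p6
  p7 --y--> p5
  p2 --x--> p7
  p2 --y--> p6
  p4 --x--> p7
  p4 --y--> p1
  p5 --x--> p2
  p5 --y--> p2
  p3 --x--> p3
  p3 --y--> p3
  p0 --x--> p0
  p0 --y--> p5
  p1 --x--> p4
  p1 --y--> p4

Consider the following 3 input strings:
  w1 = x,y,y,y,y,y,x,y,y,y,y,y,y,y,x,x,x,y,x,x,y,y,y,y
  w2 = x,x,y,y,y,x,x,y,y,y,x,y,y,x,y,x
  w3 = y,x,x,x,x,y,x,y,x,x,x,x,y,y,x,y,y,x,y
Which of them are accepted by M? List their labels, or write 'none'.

w1: p6 → p2 → p6 → p5 → p2 → p6 → p5 → p2 → p6 → p5 → p2 → p6 → p5 → p2 → p6 → p2 → p7 → p6 → p5 → p2 → p7 → p5 → p2 → p6 → p5  → end p5, accepted
w2: p6 → p2 → p7 → p5 → p2 → p6 → p2 → p7 → p5 → p2 → p6 → p2 → p6 → p5 → p2 → p6 → p2  → end p2, accepted
w3: p6 → p5 → p2 → p7 → p6 → p2 → p6 → p2 → p6 → p2 → p7 → p6 → p2 → p6 → p5 → p2 → p6 → p5 → p2 → p6  → end p6, rejected

w1, w2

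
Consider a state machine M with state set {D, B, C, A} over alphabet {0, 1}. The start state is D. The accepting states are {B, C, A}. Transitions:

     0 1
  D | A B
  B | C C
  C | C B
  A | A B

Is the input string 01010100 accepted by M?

Yes

Trace: D -0-> A -1-> B -0-> C -1-> B -0-> C -1-> B -0-> C -0-> C
End state C is accepting.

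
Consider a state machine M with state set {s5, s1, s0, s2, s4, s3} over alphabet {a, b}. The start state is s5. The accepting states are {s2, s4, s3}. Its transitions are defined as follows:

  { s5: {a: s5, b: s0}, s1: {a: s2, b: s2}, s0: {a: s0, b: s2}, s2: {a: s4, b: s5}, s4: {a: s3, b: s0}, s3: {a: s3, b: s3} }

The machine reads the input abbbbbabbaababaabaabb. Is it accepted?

s5 → s5 → s0 → s2 → s5 → s0 → s2 → s4 → s0 → s2 → s4 → s3 → s3 → s3 → s3 → s3 → s3 → s3 → s3 → s3 → s3 → s3
End state s3 is accepting.

Yes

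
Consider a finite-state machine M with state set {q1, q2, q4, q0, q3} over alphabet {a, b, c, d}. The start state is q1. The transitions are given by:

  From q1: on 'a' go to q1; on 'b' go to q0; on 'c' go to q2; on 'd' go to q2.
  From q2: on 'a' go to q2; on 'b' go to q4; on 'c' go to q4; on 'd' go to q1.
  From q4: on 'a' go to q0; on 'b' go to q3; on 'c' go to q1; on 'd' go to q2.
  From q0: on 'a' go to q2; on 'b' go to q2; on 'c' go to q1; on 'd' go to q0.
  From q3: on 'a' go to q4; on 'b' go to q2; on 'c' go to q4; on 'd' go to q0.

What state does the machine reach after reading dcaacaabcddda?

q2

Trace: q1 -d-> q2 -c-> q4 -a-> q0 -a-> q2 -c-> q4 -a-> q0 -a-> q2 -b-> q4 -c-> q1 -d-> q2 -d-> q1 -d-> q2 -a-> q2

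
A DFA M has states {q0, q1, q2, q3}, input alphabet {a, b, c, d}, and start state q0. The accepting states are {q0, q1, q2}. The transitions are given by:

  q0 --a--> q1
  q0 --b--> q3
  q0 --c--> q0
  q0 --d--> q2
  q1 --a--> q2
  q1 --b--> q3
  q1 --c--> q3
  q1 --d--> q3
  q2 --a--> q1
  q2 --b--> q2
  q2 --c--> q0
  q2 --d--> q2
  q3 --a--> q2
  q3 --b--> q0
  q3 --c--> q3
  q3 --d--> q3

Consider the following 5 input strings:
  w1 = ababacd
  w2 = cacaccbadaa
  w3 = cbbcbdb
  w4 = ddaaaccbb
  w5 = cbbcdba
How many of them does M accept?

3

w1: q0 → q1 → q3 → q2 → q2 → q1 → q3 → q3  → end q3, rejected
w2: q0 → q0 → q1 → q3 → q2 → q0 → q0 → q3 → q2 → q2 → q1 → q2  → end q2, accepted
w3: q0 → q0 → q3 → q0 → q0 → q3 → q3 → q0  → end q0, accepted
w4: q0 → q2 → q2 → q1 → q2 → q1 → q3 → q3 → q0 → q3  → end q3, rejected
w5: q0 → q0 → q3 → q0 → q0 → q2 → q2 → q1  → end q1, accepted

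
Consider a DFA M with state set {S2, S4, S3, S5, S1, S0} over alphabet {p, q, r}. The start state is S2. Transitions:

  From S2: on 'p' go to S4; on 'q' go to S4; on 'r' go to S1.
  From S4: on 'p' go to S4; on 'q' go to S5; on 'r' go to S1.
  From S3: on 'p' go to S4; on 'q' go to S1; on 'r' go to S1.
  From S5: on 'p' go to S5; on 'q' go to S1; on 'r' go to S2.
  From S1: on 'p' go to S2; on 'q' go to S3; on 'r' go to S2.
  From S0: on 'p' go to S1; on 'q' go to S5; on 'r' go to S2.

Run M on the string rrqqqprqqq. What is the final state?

S2 → S1 → S2 → S4 → S5 → S1 → S2 → S1 → S3 → S1 → S3

S3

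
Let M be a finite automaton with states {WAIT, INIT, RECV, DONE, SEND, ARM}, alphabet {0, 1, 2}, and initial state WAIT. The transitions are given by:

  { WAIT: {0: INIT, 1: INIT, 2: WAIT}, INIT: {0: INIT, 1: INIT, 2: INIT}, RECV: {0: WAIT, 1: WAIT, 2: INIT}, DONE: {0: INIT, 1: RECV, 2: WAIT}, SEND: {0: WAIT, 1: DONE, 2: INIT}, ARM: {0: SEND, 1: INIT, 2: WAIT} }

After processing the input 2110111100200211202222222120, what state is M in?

INIT

WAIT → WAIT → INIT → INIT → INIT → INIT → INIT → INIT → INIT → INIT → INIT → INIT → INIT → INIT → INIT → INIT → INIT → INIT → INIT → INIT → INIT → INIT → INIT → INIT → INIT → INIT → INIT → INIT → INIT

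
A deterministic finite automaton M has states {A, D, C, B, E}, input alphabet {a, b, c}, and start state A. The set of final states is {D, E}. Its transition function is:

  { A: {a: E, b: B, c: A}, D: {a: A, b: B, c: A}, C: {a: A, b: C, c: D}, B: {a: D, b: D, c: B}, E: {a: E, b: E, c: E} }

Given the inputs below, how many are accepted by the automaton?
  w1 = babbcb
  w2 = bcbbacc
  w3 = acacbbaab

1

w1: Trace: A -b-> B -a-> D -b-> B -b-> D -c-> A -b-> B  → end B, rejected
w2: Trace: A -b-> B -c-> B -b-> D -b-> B -a-> D -c-> A -c-> A  → end A, rejected
w3: Trace: A -a-> E -c-> E -a-> E -c-> E -b-> E -b-> E -a-> E -a-> E -b-> E  → end E, accepted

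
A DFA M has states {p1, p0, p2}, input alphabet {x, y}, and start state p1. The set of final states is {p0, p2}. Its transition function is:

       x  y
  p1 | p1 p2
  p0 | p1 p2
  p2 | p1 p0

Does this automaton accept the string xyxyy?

Yes

Trace: p1 -x-> p1 -y-> p2 -x-> p1 -y-> p2 -y-> p0
End state p0 is accepting.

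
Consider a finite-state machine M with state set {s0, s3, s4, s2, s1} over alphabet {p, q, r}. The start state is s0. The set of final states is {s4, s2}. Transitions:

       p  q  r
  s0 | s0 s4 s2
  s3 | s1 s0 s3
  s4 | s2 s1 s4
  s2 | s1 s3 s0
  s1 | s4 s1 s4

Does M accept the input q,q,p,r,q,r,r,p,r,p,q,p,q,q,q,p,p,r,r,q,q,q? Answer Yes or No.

No

start at s0
read 'q': s0 → s4
read 'q': s4 → s1
read 'p': s1 → s4
read 'r': s4 → s4
read 'q': s4 → s1
read 'r': s1 → s4
read 'r': s4 → s4
read 'p': s4 → s2
read 'r': s2 → s0
read 'p': s0 → s0
read 'q': s0 → s4
read 'p': s4 → s2
read 'q': s2 → s3
read 'q': s3 → s0
read 'q': s0 → s4
read 'p': s4 → s2
read 'p': s2 → s1
read 'r': s1 → s4
read 'r': s4 → s4
read 'q': s4 → s1
read 'q': s1 → s1
read 'q': s1 → s1
End state s1 is not accepting.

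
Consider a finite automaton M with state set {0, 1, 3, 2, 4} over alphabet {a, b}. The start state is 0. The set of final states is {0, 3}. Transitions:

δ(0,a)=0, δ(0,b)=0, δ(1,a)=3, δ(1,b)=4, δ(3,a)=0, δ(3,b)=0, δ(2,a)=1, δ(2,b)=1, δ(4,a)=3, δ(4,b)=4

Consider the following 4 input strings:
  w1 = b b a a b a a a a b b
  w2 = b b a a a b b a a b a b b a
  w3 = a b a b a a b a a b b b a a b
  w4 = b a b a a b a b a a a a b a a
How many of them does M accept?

w1: Trace: 0 -b-> 0 -b-> 0 -a-> 0 -a-> 0 -b-> 0 -a-> 0 -a-> 0 -a-> 0 -a-> 0 -b-> 0 -b-> 0  → end 0, accepted
w2: Trace: 0 -b-> 0 -b-> 0 -a-> 0 -a-> 0 -a-> 0 -b-> 0 -b-> 0 -a-> 0 -a-> 0 -b-> 0 -a-> 0 -b-> 0 -b-> 0 -a-> 0  → end 0, accepted
w3: Trace: 0 -a-> 0 -b-> 0 -a-> 0 -b-> 0 -a-> 0 -a-> 0 -b-> 0 -a-> 0 -a-> 0 -b-> 0 -b-> 0 -b-> 0 -a-> 0 -a-> 0 -b-> 0  → end 0, accepted
w4: Trace: 0 -b-> 0 -a-> 0 -b-> 0 -a-> 0 -a-> 0 -b-> 0 -a-> 0 -b-> 0 -a-> 0 -a-> 0 -a-> 0 -a-> 0 -b-> 0 -a-> 0 -a-> 0  → end 0, accepted

4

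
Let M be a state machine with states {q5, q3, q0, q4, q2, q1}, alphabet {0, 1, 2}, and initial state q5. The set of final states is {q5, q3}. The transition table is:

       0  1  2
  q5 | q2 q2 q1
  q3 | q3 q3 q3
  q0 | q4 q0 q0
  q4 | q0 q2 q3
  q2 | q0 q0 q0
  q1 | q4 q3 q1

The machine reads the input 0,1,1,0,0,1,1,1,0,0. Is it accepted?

start at q5
read '0': q5 → q2
read '1': q2 → q0
read '1': q0 → q0
read '0': q0 → q4
read '0': q4 → q0
read '1': q0 → q0
read '1': q0 → q0
read '1': q0 → q0
read '0': q0 → q4
read '0': q4 → q0
End state q0 is not accepting.

No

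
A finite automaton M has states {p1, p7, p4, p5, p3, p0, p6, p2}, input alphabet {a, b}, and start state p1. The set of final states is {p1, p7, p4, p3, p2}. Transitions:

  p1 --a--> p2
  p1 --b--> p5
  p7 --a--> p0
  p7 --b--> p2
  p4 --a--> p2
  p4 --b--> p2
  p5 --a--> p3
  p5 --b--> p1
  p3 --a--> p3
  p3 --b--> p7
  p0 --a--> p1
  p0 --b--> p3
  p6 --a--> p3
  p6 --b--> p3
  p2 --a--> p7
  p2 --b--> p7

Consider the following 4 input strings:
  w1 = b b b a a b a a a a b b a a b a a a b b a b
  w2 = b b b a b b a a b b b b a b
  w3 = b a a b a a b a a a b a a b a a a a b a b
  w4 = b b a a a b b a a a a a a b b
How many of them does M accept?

4

w1:
  start at p1
  read 'b': p1 → p5
  read 'b': p5 → p1
  read 'b': p1 → p5
  read 'a': p5 → p3
  read 'a': p3 → p3
  read 'b': p3 → p7
  read 'a': p7 → p0
  read 'a': p0 → p1
  read 'a': p1 → p2
  read 'a': p2 → p7
  read 'b': p7 → p2
  read 'b': p2 → p7
  read 'a': p7 → p0
  read 'a': p0 → p1
  read 'b': p1 → p5
  read 'a': p5 → p3
  read 'a': p3 → p3
  read 'a': p3 → p3
  read 'b': p3 → p7
  read 'b': p7 → p2
  read 'a': p2 → p7
  read 'b': p7 → p2
  end p2, accepted
w2:
  start at p1
  read 'b': p1 → p5
  read 'b': p5 → p1
  read 'b': p1 → p5
  read 'a': p5 → p3
  read 'b': p3 → p7
  read 'b': p7 → p2
  read 'a': p2 → p7
  read 'a': p7 → p0
  read 'b': p0 → p3
  read 'b': p3 → p7
  read 'b': p7 → p2
  read 'b': p2 → p7
  read 'a': p7 → p0
  read 'b': p0 → p3
  end p3, accepted
w3:
  start at p1
  read 'b': p1 → p5
  read 'a': p5 → p3
  read 'a': p3 → p3
  read 'b': p3 → p7
  read 'a': p7 → p0
  read 'a': p0 → p1
  read 'b': p1 → p5
  read 'a': p5 → p3
  read 'a': p3 → p3
  read 'a': p3 → p3
  read 'b': p3 → p7
  read 'a': p7 → p0
  read 'a': p0 → p1
  read 'b': p1 → p5
  read 'a': p5 → p3
  read 'a': p3 → p3
  read 'a': p3 → p3
  read 'a': p3 → p3
  read 'b': p3 → p7
  read 'a': p7 → p0
  read 'b': p0 → p3
  end p3, accepted
w4:
  start at p1
  read 'b': p1 → p5
  read 'b': p5 → p1
  read 'a': p1 → p2
  read 'a': p2 → p7
  read 'a': p7 → p0
  read 'b': p0 → p3
  read 'b': p3 → p7
  read 'a': p7 → p0
  read 'a': p0 → p1
  read 'a': p1 → p2
  read 'a': p2 → p7
  read 'a': p7 → p0
  read 'a': p0 → p1
  read 'b': p1 → p5
  read 'b': p5 → p1
  end p1, accepted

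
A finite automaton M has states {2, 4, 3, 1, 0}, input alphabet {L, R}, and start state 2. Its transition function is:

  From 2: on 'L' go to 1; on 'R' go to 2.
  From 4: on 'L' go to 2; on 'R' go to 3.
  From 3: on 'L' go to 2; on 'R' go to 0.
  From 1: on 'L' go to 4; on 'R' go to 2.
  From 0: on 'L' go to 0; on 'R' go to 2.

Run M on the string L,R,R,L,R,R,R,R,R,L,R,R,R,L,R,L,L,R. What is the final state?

3

start at 2
read 'L': 2 → 1
read 'R': 1 → 2
read 'R': 2 → 2
read 'L': 2 → 1
read 'R': 1 → 2
read 'R': 2 → 2
read 'R': 2 → 2
read 'R': 2 → 2
read 'R': 2 → 2
read 'L': 2 → 1
read 'R': 1 → 2
read 'R': 2 → 2
read 'R': 2 → 2
read 'L': 2 → 1
read 'R': 1 → 2
read 'L': 2 → 1
read 'L': 1 → 4
read 'R': 4 → 3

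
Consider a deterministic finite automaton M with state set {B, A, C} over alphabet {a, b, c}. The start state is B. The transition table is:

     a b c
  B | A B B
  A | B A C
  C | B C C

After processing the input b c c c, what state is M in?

B

start at B
read 'b': B → B
read 'c': B → B
read 'c': B → B
read 'c': B → B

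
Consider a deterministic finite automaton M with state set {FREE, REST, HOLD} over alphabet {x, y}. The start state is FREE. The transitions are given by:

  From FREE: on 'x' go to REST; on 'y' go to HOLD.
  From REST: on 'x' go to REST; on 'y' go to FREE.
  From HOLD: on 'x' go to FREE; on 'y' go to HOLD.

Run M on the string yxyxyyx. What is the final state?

Trace: FREE -y-> HOLD -x-> FREE -y-> HOLD -x-> FREE -y-> HOLD -y-> HOLD -x-> FREE

FREE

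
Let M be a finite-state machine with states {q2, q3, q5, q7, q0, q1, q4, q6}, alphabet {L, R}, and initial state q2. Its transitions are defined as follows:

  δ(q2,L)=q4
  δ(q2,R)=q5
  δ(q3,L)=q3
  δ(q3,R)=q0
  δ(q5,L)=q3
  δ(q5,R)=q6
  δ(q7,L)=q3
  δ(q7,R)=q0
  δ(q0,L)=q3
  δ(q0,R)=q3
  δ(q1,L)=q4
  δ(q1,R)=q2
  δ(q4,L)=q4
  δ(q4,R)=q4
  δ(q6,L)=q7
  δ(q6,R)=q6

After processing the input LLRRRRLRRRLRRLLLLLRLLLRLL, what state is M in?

start at q2
read 'L': q2 → q4
read 'L': q4 → q4
read 'R': q4 → q4
read 'R': q4 → q4
read 'R': q4 → q4
read 'R': q4 → q4
read 'L': q4 → q4
read 'R': q4 → q4
read 'R': q4 → q4
read 'R': q4 → q4
read 'L': q4 → q4
read 'R': q4 → q4
read 'R': q4 → q4
read 'L': q4 → q4
read 'L': q4 → q4
read 'L': q4 → q4
read 'L': q4 → q4
read 'L': q4 → q4
read 'R': q4 → q4
read 'L': q4 → q4
read 'L': q4 → q4
read 'L': q4 → q4
read 'R': q4 → q4
read 'L': q4 → q4
read 'L': q4 → q4

q4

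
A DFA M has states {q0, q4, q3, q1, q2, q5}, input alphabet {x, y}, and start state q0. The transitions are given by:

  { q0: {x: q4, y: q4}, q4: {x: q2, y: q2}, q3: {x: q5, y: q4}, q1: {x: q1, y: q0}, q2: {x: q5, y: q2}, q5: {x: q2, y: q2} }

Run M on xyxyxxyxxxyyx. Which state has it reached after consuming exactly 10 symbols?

q5

Trace: q0 -x-> q4 -y-> q2 -x-> q5 -y-> q2 -x-> q5 -x-> q2 -y-> q2 -x-> q5 -x-> q2 -x-> q5
After 10 symbols: q5.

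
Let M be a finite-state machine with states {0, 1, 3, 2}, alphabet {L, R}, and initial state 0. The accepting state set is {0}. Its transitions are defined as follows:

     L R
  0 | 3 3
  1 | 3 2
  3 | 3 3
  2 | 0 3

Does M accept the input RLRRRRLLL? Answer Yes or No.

start at 0
read 'R': 0 → 3
read 'L': 3 → 3
read 'R': 3 → 3
read 'R': 3 → 3
read 'R': 3 → 3
read 'R': 3 → 3
read 'L': 3 → 3
read 'L': 3 → 3
read 'L': 3 → 3
End state 3 is not accepting.

No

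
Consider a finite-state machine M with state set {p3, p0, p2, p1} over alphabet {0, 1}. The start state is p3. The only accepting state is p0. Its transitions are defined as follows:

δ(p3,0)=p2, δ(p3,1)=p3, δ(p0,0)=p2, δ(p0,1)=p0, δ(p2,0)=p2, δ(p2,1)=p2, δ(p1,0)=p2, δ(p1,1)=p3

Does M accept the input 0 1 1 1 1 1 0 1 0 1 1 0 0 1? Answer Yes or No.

No

Trace: p3 -0-> p2 -1-> p2 -1-> p2 -1-> p2 -1-> p2 -1-> p2 -0-> p2 -1-> p2 -0-> p2 -1-> p2 -1-> p2 -0-> p2 -0-> p2 -1-> p2
End state p2 is not accepting.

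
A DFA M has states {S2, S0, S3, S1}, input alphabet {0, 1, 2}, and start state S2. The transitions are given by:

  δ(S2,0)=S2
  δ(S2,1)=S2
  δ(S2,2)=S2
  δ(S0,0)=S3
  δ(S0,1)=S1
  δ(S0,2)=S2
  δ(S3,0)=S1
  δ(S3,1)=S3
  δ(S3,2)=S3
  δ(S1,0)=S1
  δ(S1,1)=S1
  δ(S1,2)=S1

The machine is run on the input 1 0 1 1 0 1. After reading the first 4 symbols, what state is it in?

Trace: S2 -1-> S2 -0-> S2 -1-> S2 -1-> S2
After 4 symbols: S2.

S2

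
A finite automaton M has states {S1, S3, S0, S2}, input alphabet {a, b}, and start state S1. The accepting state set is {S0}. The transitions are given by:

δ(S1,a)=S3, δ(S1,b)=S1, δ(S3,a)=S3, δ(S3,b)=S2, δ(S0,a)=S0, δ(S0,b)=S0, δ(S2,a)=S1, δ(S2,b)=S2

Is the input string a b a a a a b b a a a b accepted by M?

No

start at S1
read 'a': S1 → S3
read 'b': S3 → S2
read 'a': S2 → S1
read 'a': S1 → S3
read 'a': S3 → S3
read 'a': S3 → S3
read 'b': S3 → S2
read 'b': S2 → S2
read 'a': S2 → S1
read 'a': S1 → S3
read 'a': S3 → S3
read 'b': S3 → S2
End state S2 is not accepting.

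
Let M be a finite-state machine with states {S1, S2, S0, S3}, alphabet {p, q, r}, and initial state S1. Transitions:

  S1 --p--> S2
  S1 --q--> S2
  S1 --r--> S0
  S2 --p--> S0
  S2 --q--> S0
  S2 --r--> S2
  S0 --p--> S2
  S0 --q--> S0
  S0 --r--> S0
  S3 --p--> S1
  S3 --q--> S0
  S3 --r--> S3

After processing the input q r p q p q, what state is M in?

S0

start at S1
read 'q': S1 → S2
read 'r': S2 → S2
read 'p': S2 → S0
read 'q': S0 → S0
read 'p': S0 → S2
read 'q': S2 → S0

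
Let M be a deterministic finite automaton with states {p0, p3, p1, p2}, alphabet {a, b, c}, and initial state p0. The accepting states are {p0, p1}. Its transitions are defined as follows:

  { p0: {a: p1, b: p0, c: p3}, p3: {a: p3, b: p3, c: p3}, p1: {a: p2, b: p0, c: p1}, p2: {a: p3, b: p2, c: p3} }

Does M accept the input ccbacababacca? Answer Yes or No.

start at p0
read 'c': p0 → p3
read 'c': p3 → p3
read 'b': p3 → p3
read 'a': p3 → p3
read 'c': p3 → p3
read 'a': p3 → p3
read 'b': p3 → p3
read 'a': p3 → p3
read 'b': p3 → p3
read 'a': p3 → p3
read 'c': p3 → p3
read 'c': p3 → p3
read 'a': p3 → p3
End state p3 is not accepting.

No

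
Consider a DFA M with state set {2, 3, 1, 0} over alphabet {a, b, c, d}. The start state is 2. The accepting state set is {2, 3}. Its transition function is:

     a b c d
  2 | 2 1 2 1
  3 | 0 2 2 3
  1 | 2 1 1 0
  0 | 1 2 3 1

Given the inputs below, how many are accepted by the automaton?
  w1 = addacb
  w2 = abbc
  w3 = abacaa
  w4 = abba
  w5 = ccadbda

2

w1:
  start at 2
  read 'a': 2 → 2
  read 'd': 2 → 1
  read 'd': 1 → 0
  read 'a': 0 → 1
  read 'c': 1 → 1
  read 'b': 1 → 1
  end 1, rejected
w2:
  start at 2
  read 'a': 2 → 2
  read 'b': 2 → 1
  read 'b': 1 → 1
  read 'c': 1 → 1
  end 1, rejected
w3:
  start at 2
  read 'a': 2 → 2
  read 'b': 2 → 1
  read 'a': 1 → 2
  read 'c': 2 → 2
  read 'a': 2 → 2
  read 'a': 2 → 2
  end 2, accepted
w4:
  start at 2
  read 'a': 2 → 2
  read 'b': 2 → 1
  read 'b': 1 → 1
  read 'a': 1 → 2
  end 2, accepted
w5:
  start at 2
  read 'c': 2 → 2
  read 'c': 2 → 2
  read 'a': 2 → 2
  read 'd': 2 → 1
  read 'b': 1 → 1
  read 'd': 1 → 0
  read 'a': 0 → 1
  end 1, rejected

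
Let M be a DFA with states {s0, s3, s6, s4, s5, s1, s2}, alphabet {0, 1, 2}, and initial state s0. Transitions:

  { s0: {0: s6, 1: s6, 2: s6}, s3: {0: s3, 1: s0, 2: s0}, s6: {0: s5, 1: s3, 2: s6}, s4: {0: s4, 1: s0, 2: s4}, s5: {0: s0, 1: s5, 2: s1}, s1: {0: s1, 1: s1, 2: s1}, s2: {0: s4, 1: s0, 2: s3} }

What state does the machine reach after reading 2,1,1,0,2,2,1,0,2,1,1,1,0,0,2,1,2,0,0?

s1

s0 → s6 → s3 → s0 → s6 → s6 → s6 → s3 → s3 → s0 → s6 → s3 → s0 → s6 → s5 → s1 → s1 → s1 → s1 → s1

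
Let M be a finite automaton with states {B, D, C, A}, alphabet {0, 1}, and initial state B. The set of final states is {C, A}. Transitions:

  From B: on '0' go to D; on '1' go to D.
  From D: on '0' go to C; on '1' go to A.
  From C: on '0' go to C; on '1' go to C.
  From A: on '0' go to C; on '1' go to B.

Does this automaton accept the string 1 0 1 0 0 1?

start at B
read '1': B → D
read '0': D → C
read '1': C → C
read '0': C → C
read '0': C → C
read '1': C → C
End state C is accepting.

Yes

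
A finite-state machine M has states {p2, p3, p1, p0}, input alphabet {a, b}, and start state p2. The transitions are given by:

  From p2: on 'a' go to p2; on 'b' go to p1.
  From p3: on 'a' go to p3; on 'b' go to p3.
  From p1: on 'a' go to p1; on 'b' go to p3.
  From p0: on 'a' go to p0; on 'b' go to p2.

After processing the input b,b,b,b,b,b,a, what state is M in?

Trace: p2 -b-> p1 -b-> p3 -b-> p3 -b-> p3 -b-> p3 -b-> p3 -a-> p3

p3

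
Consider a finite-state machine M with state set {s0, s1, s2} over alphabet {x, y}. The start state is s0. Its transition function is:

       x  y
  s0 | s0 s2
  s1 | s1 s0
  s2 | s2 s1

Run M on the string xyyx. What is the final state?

s1

start at s0
read 'x': s0 → s0
read 'y': s0 → s2
read 'y': s2 → s1
read 'x': s1 → s1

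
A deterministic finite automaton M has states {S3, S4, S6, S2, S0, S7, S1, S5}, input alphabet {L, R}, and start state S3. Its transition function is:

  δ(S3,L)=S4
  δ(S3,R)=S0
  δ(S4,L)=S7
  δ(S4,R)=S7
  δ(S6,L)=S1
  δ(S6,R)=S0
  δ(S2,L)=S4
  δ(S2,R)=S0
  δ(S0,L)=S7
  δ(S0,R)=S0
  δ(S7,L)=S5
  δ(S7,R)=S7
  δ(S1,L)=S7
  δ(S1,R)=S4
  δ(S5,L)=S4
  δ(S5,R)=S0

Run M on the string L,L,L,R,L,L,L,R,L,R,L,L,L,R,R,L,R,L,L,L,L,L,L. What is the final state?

S4

Trace: S3 -L-> S4 -L-> S7 -L-> S5 -R-> S0 -L-> S7 -L-> S5 -L-> S4 -R-> S7 -L-> S5 -R-> S0 -L-> S7 -L-> S5 -L-> S4 -R-> S7 -R-> S7 -L-> S5 -R-> S0 -L-> S7 -L-> S5 -L-> S4 -L-> S7 -L-> S5 -L-> S4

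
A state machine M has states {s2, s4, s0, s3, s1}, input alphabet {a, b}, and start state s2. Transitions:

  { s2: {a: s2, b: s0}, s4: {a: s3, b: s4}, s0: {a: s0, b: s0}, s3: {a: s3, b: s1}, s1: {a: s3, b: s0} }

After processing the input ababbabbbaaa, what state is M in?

s2 → s2 → s0 → s0 → s0 → s0 → s0 → s0 → s0 → s0 → s0 → s0 → s0

s0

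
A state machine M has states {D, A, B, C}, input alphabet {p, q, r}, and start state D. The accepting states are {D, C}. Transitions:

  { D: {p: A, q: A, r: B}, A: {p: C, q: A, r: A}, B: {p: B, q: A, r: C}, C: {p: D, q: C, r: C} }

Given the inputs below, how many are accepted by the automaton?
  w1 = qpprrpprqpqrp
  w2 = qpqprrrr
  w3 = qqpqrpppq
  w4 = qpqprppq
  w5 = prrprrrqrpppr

4

w1:
  start at D
  read 'q': D → A
  read 'p': A → C
  read 'p': C → D
  read 'r': D → B
  read 'r': B → C
  read 'p': C → D
  read 'p': D → A
  read 'r': A → A
  read 'q': A → A
  read 'p': A → C
  read 'q': C → C
  read 'r': C → C
  read 'p': C → D
  end D, accepted
w2:
  start at D
  read 'q': D → A
  read 'p': A → C
  read 'q': C → C
  read 'p': C → D
  read 'r': D → B
  read 'r': B → C
  read 'r': C → C
  read 'r': C → C
  end C, accepted
w3:
  start at D
  read 'q': D → A
  read 'q': A → A
  read 'p': A → C
  read 'q': C → C
  read 'r': C → C
  read 'p': C → D
  read 'p': D → A
  read 'p': A → C
  read 'q': C → C
  end C, accepted
w4:
  start at D
  read 'q': D → A
  read 'p': A → C
  read 'q': C → C
  read 'p': C → D
  read 'r': D → B
  read 'p': B → B
  read 'p': B → B
  read 'q': B → A
  end A, rejected
w5:
  start at D
  read 'p': D → A
  read 'r': A → A
  read 'r': A → A
  read 'p': A → C
  read 'r': C → C
  read 'r': C → C
  read 'r': C → C
  read 'q': C → C
  read 'r': C → C
  read 'p': C → D
  read 'p': D → A
  read 'p': A → C
  read 'r': C → C
  end C, accepted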